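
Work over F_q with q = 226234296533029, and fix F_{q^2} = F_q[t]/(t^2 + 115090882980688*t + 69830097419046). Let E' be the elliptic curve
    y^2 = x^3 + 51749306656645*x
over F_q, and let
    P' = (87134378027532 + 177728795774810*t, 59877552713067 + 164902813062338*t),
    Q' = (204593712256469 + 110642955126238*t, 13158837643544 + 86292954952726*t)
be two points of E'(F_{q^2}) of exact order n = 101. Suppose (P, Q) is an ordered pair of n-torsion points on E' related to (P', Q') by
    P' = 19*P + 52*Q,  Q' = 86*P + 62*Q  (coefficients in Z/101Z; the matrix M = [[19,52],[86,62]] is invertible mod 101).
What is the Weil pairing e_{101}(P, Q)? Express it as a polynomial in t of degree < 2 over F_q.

88100510288281 + 119770439809698*t

Alternating bilinearity on E[101] (values in mu_{101} in F_{226234296533029^2}) gives e(P',Q') = e(P,Q)^det(M).
Hence e(P,Q) = e(P',Q')^{57} where 57 = 39^{-1} mod 101.
Build f_{101,P'} and f_{101,Q'} via the 7-bit ladder of 101=1100101_2; evaluate at shifted divisors; quotient in F_{226234296533029^2}.
e_{101}(P',Q') = 178672207567090 + 27746652208876*t.
Raise to 57: e(P,Q) = 88100510288281 + 119770439809698*t in mu_{101}.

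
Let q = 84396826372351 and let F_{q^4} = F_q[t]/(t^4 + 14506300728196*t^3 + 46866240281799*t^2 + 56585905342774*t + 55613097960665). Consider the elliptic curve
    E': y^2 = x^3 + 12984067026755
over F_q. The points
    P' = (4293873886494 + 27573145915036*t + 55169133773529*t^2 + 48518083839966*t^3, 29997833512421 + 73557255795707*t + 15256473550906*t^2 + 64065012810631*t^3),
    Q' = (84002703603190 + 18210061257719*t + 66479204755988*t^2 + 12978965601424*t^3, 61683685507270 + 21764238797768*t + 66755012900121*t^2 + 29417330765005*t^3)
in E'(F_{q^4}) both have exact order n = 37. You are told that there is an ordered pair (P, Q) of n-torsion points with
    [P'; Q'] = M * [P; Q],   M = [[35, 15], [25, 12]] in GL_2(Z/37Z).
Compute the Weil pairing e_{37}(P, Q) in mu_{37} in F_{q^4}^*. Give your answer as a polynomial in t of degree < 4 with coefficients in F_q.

42916916622599 + 29156937297414*t + 71365565045102*t^2 + 42498003284878*t^3

Alternating bilinearity on E[37] (values in mu_{37} in F_{84396826372351^4}) gives e(P',Q') = e(P,Q)^det(M).
Inverting 8 mod 37: 14. Thus e_{37}(P,Q) = e(P',Q')^{14}.
6-bit Miller (100101) on E'/F_{84396826372351} with a'=0, b'=12984067026755: accumulate tangent/chord ratios at Q'+S and P'+S'.
Result: e(P',Q') = 40148837678287 + 57631236351469*t + 70118284680597*t^2 + 42114329569964*t^3.
e_{37}(P,Q) = (40148837678287 + 57631236351469*t + 70118284680597*t^2 + 42114329569964*t^3)^{14} = 42916916622599 + 29156937297414*t + 71365565045102*t^2 + 42498003284878*t^3.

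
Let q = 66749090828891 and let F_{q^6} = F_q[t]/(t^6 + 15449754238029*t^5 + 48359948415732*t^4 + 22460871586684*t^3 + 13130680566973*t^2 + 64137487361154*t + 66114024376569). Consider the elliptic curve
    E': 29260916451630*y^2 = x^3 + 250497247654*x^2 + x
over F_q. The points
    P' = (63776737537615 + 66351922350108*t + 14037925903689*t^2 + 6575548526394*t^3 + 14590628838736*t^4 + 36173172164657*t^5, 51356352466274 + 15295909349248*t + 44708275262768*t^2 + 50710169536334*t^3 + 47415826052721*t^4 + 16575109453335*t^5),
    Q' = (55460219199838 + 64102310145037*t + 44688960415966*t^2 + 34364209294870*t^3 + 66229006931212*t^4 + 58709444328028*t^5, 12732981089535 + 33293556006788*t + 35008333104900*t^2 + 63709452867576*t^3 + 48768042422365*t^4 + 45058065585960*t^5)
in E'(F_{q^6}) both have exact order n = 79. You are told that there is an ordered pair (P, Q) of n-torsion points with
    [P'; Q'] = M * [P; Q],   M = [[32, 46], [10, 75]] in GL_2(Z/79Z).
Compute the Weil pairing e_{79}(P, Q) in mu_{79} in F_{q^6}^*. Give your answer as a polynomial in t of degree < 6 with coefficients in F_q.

27295127287170 + 12593461727385*t + 25588109622000*t^2 + 60526302971570*t^3 + 61875985662566*t^4 + 40624410982211*t^5

e_{79} is bilinear + alternating on E[79], so e_{79}(32*P + 46*Q, 10*P + 75*Q) = e_{79}(P,Q)^(32*75-46*10).
Inverting 44 mod 79: 9. Thus e_{79}(P,Q) = e(P',Q')^{9}.
Undo Montgomery via alpha=65355697451521, beta=26711278571655: (a',b')=(40897138746066,38291356992966) over F_{66749090828891}.
Run Miller on y^2=x^3+40897138746066*x+38291356992966 over F_{66749090828891}: ladder 1001111 (7 bits); e = f_P(D_Q)/f_Q(D_P).
Miller gives e_{79}(P',Q') = 2530066849626 + 64420965283284*t + 9929528771940*t^2 + 33680973482946*t^3 + 25203038709315*t^4 + 8181854666995*t^5 in F_{66749090828891^6}.
Hence e(P,Q) = 27295127287170 + 12593461727385*t + 25588109622000*t^2 + 60526302971570*t^3 + 61875985662566*t^4 + 40624410982211*t^5 in F_{66749090828891^6}^*.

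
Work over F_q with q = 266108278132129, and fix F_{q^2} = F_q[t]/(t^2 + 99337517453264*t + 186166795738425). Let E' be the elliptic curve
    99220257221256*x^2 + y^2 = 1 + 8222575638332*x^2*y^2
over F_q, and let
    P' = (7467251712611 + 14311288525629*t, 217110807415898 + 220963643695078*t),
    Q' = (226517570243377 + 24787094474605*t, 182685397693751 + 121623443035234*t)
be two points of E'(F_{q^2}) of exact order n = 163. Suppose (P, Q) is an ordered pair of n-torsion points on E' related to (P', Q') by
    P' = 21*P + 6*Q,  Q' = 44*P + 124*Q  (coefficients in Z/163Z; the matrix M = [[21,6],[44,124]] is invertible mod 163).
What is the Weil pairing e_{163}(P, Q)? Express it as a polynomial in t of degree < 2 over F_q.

229534420285985 + 226958108981976*t

e_{163} is bilinear + alternating on E[163], so e_{163}(21*P + 6*Q, 44*P + 124*Q) = e_{163}(P,Q)^(21*124-6*44).
Hence e(P,Q) = e(P',Q')^{104} where 104 = 58^{-1} mod 163.
Map (x,y)_Ed via u=(1+y)/(1-y), v=(1+y)/((1-y)x) to Montgomery A=16400711226116,B=49053613023004; then to (a',b')=(0,259499986347624).
Double-and-add over 10100011: 8-1 doublings, 4-1 additions; each step l_{T,T}/v_{2T} or l_{T,P'}/v at Q'+S for random S.
f_P(D_Q)/f_Q(D_P) = 85141562173522 + 159886288001540*t.
Raise to 104: e(P,Q) = 229534420285985 + 226958108981976*t in mu_{163}.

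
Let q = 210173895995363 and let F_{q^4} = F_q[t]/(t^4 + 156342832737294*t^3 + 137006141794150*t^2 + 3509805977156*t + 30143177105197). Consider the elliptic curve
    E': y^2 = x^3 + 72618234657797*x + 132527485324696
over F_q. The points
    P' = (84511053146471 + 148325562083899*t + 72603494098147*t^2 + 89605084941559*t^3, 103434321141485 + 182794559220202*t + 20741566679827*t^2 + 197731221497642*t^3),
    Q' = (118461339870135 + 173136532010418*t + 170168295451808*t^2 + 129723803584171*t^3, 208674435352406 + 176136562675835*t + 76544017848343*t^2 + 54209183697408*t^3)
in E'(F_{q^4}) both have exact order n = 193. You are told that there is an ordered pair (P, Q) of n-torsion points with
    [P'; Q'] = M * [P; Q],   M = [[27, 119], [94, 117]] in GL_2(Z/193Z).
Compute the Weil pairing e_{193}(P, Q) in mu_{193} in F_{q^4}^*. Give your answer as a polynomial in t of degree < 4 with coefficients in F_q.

68738610970684 + 39485262645127*t + 96368356456379*t^2 + 121472686834223*t^3

Alternating bilinearity on E[193] (values in mu_{193} in F_{210173895995363^4}) gives e(P',Q') = e(P,Q)^det(M).
det M = 27*117 - 119*94 = -8027 = 79 (mod 193); 79^{-1} = 22 (mod 193).
8-bit Miller (11000001) on E'/F_{210173895995363} with a'=72618234657797, b'=132527485324696: accumulate tangent/chord ratios at Q'+S and P'+S'.
The quotient is 3640036533645 + 194478469087193*t + 40801771506912*t^2 + 54091472562858*t^3.
Hence e(P,Q) = 68738610970684 + 39485262645127*t + 96368356456379*t^2 + 121472686834223*t^3 in F_{210173895995363^4}^*.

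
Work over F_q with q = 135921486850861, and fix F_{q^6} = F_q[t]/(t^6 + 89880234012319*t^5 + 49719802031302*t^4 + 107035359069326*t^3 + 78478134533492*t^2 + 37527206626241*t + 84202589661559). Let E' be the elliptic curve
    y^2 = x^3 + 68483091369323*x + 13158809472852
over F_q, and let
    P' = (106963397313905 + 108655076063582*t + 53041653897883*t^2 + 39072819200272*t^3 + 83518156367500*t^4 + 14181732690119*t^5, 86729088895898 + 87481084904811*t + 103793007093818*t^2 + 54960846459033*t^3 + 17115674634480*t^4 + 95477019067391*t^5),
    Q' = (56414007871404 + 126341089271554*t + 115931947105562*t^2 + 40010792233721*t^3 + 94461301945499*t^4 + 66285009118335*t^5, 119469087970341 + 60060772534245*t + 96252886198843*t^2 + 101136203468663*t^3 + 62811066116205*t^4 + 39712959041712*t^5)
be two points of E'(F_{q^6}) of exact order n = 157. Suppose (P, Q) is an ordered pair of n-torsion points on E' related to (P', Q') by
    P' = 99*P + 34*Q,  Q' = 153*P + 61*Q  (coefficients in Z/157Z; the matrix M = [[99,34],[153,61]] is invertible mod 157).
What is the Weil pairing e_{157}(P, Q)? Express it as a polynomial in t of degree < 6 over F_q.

95425031532941 + 78954909445852*t + 9734491118254*t^2 + 55394486860845*t^3 + 61066399213810*t^4 + 55785098733490*t^5

e_{157} is bilinear + alternating on E[157], so e_{157}(99*P + 34*Q, 153*P + 61*Q) = e_{157}(P,Q)^(99*61-34*153).
det(M) mod 157 = 52; its inverse in (Z/157)^* is 154 (check: 52*154 mod 157 = 1).
8-bit Miller (10011101) on E'/F_{135921486850861} with a'=68483091369323, b'=13158809472852: accumulate tangent/chord ratios at Q'+S and P'+S'.
f_P(D_Q)/f_Q(D_P) = 93654445511760 + 29874702203833*t + 120337798702295*t^2 + 104807591491044*t^3 + 8420667819214*t^4 + 106060022153808*t^5.
Hence e(P,Q) = 95425031532941 + 78954909445852*t + 9734491118254*t^2 + 55394486860845*t^3 + 61066399213810*t^4 + 55785098733490*t^5 in F_{135921486850861^6}^*.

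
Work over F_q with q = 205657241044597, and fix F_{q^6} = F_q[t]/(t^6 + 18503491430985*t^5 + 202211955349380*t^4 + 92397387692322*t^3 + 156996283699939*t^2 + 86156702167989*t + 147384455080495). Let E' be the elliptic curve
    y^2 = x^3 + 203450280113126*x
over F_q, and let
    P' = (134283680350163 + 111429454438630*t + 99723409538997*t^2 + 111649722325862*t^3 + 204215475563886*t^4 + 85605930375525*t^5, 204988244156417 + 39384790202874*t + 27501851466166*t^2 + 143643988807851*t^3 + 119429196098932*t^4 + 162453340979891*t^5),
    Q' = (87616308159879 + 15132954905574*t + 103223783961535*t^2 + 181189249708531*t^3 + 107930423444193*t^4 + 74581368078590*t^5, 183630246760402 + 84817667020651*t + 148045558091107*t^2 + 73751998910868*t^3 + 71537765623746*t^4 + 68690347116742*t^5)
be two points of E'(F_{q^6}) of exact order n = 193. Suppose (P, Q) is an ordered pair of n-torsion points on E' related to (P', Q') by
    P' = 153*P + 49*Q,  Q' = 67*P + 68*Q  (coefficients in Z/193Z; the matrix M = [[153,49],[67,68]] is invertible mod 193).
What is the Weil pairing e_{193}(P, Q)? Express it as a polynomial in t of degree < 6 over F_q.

Under M = [[153,49],[67,68]] in GL_2(Z/193), e_{193}(P',Q') = e_{193}(P,Q)^(153*68-49*67 mod 193).
So e_{193}(P,Q) = e_{193}(P',Q')^{164}, since 173*164 = 1 mod 193.
Double-and-add over 11000001: 8-1 doublings, 3-1 additions; each step l_{T,T}/v_{2T} or l_{T,P'}/v at Q'+S for random S.
So e_{193}(P',Q') = 5199701490401 + 100560108969594*t + 54631591679451*t^2 + 38553997102305*t^3 + 157387292491558*t^4 + 169504508353077*t^5.
Finally e_{193}(P,Q) = 99250831414254 + 166529409679923*t + 18684974651759*t^2 + 38428832758181*t^3 + 179856165479118*t^4 + 103705847625785*t^5.

99250831414254 + 166529409679923*t + 18684974651759*t^2 + 38428832758181*t^3 + 179856165479118*t^4 + 103705847625785*t^5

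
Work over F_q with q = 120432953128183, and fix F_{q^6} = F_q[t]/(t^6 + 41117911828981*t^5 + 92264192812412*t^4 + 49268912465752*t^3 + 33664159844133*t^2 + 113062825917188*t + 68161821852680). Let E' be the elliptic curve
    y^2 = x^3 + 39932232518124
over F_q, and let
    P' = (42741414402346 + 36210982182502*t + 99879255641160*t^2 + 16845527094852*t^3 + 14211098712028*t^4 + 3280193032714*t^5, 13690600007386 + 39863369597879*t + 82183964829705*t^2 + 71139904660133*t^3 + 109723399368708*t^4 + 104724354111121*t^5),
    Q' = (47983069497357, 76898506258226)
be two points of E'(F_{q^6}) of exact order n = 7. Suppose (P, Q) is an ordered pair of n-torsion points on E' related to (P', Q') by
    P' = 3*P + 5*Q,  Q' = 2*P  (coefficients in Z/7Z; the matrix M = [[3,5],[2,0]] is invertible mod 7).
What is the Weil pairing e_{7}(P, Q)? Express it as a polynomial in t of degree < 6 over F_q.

e_{7}(aP+bQ,cP+dQ) = e_{7}(P,Q)^(ad-bc); with (a,b,c,d)=(3,5,2,0) this gives the det-7 law.
det(M) mod 7 = 4; its inverse in (Z/7)^* is 2 (check: 4*2 mod 7 = 1).
n = 7 = (111)_2 (3 bits, wt 3); accumulate f_{7,P'}(Q'+S)/f_{7,P'}(S) along the 2-step ladder.
The quotient is 51036464191364 + 43082136425834*t + 59309301348844*t^2 + 8664111101588*t^3 + 59990555068076*t^4 + 64828890019119*t^5.
Raise to 2: e(P,Q) = 73231827460379 + 48018539101530*t + 47235128873191*t^2 + 88609941637060*t^3 + 69254739087271*t^4 + 50175919801581*t^5 in mu_{7}.

73231827460379 + 48018539101530*t + 47235128873191*t^2 + 88609941637060*t^3 + 69254739087271*t^4 + 50175919801581*t^5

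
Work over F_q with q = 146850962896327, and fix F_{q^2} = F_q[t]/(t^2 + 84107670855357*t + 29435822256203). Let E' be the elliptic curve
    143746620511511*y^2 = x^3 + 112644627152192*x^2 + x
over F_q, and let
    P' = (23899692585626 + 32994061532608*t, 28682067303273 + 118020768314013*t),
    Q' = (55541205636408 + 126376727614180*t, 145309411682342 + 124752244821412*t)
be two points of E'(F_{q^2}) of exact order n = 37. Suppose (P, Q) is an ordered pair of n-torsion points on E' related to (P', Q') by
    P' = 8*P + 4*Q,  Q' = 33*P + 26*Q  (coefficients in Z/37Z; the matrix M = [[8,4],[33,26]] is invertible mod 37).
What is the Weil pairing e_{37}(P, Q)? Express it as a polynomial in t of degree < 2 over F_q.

5653033964259 + 61065999905848*t

The 37-Weil pairing on E[37] over F_{146850962896327} is alternating-bilinear: e_{37}(P',Q') = e_{37}(P,Q)^det(M).
det M = 8*26 - 4*33 = 76 = 2 (mod 37); 2^{-1} = 19 (mod 37).
Undo Montgomery via alpha=99455667670496, beta=39139230402034: (a',b')=(71716121362389,2603661223704) over F_{146850962896327}.
n = 37 = (100101)_2 (6 bits, wt 3); accumulate f_{37,P'}(Q'+S)/f_{37,P'}(S) along the 5-step ladder.
e_{37}(P',Q') = 12980580807451 + 54744590676516*t.
Finally e_{37}(P,Q) = 5653033964259 + 61065999905848*t.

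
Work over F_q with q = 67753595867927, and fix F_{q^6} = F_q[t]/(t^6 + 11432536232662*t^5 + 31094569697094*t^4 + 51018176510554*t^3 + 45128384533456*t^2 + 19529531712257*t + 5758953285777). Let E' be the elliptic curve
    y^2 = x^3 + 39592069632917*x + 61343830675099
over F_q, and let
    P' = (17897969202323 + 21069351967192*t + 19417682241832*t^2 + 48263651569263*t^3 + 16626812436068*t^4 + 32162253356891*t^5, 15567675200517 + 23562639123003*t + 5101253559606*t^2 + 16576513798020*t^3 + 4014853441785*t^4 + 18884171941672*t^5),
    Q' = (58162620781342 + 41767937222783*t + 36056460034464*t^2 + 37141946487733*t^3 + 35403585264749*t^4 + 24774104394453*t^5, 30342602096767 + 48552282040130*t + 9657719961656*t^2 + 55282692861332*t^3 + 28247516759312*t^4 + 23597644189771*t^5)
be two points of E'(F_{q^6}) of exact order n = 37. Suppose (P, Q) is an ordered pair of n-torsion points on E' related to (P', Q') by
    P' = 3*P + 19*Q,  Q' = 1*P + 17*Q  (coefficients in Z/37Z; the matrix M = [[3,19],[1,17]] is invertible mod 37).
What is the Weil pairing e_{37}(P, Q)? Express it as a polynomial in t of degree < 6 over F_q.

The 37-Weil pairing on E[37] over F_{67753595867927} is alternating-bilinear: e_{37}(P',Q') = e_{37}(P,Q)^det(M).
3*17 - 19*1 = 32; reduced mod 37: det = 32, inverse 22.
Run Miller on y^2=x^3+39592069632917*x+61343830675099 over F_{67753595867927}: ladder 100101 (6 bits); e = f_P(D_Q)/f_Q(D_P).
e_{37}(P',Q') = 53003416767891 + 5095526267509*t + 21942148437663*t^2 + 8317671781738*t^3 + 21009895943070*t^4 + 24254245986724*t^5.
(53003416767891 + 5095526267509*t + 21942148437663*t^2 + 8317671781738*t^3 + 21009895943070*t^4 + 24254245986724*t^5)^{22} mod (67753595867927,f) = 60351068710438 + 48940111862828*t + 25995644059703*t^2 + 13404694965348*t^3 + 33029570007799*t^4 + 14687031486433*t^5.

60351068710438 + 48940111862828*t + 25995644059703*t^2 + 13404694965348*t^3 + 33029570007799*t^4 + 14687031486433*t^5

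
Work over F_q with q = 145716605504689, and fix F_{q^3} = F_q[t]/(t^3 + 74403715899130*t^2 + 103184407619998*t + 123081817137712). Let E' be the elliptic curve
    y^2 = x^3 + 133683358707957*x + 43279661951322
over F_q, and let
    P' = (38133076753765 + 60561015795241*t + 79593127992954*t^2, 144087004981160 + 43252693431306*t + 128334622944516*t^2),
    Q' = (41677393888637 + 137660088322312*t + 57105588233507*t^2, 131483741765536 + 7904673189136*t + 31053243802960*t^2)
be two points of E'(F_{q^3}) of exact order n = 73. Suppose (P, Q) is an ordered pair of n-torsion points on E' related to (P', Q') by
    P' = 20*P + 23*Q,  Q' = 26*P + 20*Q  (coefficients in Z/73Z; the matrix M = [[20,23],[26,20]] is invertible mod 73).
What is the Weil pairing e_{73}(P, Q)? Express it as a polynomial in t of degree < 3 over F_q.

122250356639052 + 97602639909353*t + 50605287685689*t^2

Since e_{73}(P,P)=e_{73}(Q,Q)=1 and e_{73}(Q,P)=e_{73}(P,Q)^{-1}, expanding e_{73}(20*P + 23*Q,26*P + 20*Q) leaves e(P,Q)^det(M).
Inverting 21 mod 73: 7. Thus e_{73}(P,Q) = e(P',Q')^{7}.
Run Miller on y^2=x^3+133683358707957*x+43279661951322 over F_{145716605504689}: ladder 1001001 (7 bits); e = f_P(D_Q)/f_Q(D_P).
So e_{73}(P',Q') = 19922741476367 + 96497140005629*t + 50808244010142*t^2.
(19922741476367 + 96497140005629*t + 50808244010142*t^2)^{7} mod (145716605504689,f) = 122250356639052 + 97602639909353*t + 50605287685689*t^2.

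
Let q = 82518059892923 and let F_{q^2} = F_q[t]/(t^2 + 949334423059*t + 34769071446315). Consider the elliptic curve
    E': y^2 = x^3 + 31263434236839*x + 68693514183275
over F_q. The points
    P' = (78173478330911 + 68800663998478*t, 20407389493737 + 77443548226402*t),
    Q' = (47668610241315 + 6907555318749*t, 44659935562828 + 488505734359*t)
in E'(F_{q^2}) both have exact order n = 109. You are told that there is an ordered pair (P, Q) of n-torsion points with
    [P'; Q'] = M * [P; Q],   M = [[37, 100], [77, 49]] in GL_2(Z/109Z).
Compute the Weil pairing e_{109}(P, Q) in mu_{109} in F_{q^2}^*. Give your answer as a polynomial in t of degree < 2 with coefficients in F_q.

59855913922582 + 22197089972133*t

Alternating bilinearity on E[109] (values in mu_{109} in F_{82518059892923^2}) gives e(P',Q') = e(P,Q)^det(M).
det M = 37*49 - 100*77 = -5887 = 108 (mod 109); 108^{-1} = 108 (mod 109).
7-bit Miller (1101101) on E'/F_{82518059892923} with a'=31263434236839, b'=68693514183275: accumulate tangent/chord ratios at Q'+S and P'+S'.
So e_{109}(P',Q') = 21854762181352 + 60320969920790*t.
Hence e(P,Q) = 59855913922582 + 22197089972133*t in F_{82518059892923^2}^*.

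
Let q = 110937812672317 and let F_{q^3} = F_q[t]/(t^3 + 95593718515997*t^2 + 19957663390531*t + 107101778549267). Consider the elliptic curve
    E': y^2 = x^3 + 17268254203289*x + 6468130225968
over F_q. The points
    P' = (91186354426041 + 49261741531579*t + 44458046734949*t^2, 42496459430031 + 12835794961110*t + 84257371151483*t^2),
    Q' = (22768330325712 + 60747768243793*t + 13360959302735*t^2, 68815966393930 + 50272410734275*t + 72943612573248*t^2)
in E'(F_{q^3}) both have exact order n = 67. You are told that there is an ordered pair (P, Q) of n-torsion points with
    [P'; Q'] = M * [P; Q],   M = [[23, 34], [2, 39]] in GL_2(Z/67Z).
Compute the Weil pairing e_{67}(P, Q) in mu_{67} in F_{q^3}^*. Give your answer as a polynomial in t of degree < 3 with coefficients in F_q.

e_{67} is bilinear + alternating on E[67], so e_{67}(23*P + 34*Q, 2*P + 39*Q) = e_{67}(P,Q)^(23*39-34*2).
Inverting 25 mod 67: 59. Thus e_{67}(P,Q) = e(P',Q')^{59}.
Run Miller on y^2=x^3+17268254203289*x+6468130225968 over F_{110937812672317}: ladder 1000011 (7 bits); e = f_P(D_Q)/f_Q(D_P).
Result: e(P',Q') = 76318213401195 + 35490085844847*t + 57544714809916*t^2.
Raise to 59: e(P,Q) = 29231824581717 + 46063136289593*t + 96149820764320*t^2 in mu_{67}.

29231824581717 + 46063136289593*t + 96149820764320*t^2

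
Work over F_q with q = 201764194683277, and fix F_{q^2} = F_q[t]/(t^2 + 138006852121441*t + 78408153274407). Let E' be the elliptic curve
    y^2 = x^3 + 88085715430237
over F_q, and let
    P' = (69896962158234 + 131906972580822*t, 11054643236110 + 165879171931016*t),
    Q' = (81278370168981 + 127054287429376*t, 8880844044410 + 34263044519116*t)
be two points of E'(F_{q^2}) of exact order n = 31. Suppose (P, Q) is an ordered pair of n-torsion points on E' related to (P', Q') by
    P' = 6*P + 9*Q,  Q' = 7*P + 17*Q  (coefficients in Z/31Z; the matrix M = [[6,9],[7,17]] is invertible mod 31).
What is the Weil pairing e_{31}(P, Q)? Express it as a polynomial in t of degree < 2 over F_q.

9056271599110 + 123492212092919*t

e_{31}(aP+bQ,cP+dQ) = e_{31}(P,Q)^(ad-bc); with (a,b,c,d)=(6,9,7,17) this gives the det-31 law.
6*17 - 9*7 = 39; reduced mod 31: det = 8, inverse 4.
Build f_{31,P'} and f_{31,Q'} via the 5-bit ladder of 31=11111_2; evaluate at shifted divisors; quotient in F_{201764194683277^2}.
Miller gives e_{31}(P',Q') = 118677691094206 + 192348040659210*t in F_{201764194683277^2}.
Raise to 4: e(P,Q) = 9056271599110 + 123492212092919*t in mu_{31}.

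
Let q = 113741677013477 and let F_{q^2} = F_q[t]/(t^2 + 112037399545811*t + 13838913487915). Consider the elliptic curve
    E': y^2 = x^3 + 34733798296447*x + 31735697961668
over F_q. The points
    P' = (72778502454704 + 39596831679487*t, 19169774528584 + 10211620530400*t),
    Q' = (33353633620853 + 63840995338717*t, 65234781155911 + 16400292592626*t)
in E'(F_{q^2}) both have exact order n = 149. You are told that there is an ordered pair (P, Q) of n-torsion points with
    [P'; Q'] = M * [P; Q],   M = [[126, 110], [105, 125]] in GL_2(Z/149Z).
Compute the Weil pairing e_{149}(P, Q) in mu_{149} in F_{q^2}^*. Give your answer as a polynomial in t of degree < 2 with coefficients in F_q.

Under M = [[126,110],[105,125]] in GL_2(Z/149), e_{149}(P',Q') = e_{149}(P,Q)^(126*125-110*105 mod 149).
Inverting 28 mod 149: 16. Thus e_{149}(P,Q) = e(P',Q')^{16}.
Double-and-add over 10010101: 8-1 doublings, 4-1 additions; each step l_{T,T}/v_{2T} or l_{T,P'}/v at Q'+S for random S.
e_{149}(P',Q') = 85316911379897 + 72967049452023*t.
Raise to 16: e(P,Q) = 98430731827471 + 72488431865786*t in mu_{149}.

98430731827471 + 72488431865786*t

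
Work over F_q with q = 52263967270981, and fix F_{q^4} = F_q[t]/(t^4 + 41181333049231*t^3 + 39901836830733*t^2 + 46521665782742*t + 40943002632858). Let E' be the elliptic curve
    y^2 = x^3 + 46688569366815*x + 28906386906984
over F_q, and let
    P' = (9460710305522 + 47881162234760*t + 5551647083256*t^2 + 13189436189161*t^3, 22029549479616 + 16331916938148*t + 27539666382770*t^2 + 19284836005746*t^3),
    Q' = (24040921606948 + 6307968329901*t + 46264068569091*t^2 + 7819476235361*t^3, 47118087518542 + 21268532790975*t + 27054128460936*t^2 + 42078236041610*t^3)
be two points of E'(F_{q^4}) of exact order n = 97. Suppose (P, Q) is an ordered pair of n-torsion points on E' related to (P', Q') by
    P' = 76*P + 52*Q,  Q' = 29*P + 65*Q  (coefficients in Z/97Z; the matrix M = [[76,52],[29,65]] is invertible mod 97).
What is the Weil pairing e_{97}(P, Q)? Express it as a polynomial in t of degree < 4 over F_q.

e_{97}(aP+bQ,cP+dQ) = e_{97}(P,Q)^(ad-bc); with (a,b,c,d)=(76,52,29,65) this gives the det-97 law.
So e_{97}(P,Q) = e_{97}(P',Q')^{21}, since 37*21 = 1 mod 97.
n = 97 = (1100001)_2 (7 bits, wt 3); accumulate f_{97,P'}(Q'+S)/f_{97,P'}(S) along the 6-step ladder.
So e_{97}(P',Q') = 19246013025176 + 19022301572116*t + 32068698296907*t^2 + 32247824973642*t^3.
(19246013025176 + 19022301572116*t + 32068698296907*t^2 + 32247824973642*t^3)^{21} mod (52263967270981,f) = 34315535024873 + 13800602630518*t + 29174909129892*t^2 + 6469134238241*t^3.

34315535024873 + 13800602630518*t + 29174909129892*t^2 + 6469134238241*t^3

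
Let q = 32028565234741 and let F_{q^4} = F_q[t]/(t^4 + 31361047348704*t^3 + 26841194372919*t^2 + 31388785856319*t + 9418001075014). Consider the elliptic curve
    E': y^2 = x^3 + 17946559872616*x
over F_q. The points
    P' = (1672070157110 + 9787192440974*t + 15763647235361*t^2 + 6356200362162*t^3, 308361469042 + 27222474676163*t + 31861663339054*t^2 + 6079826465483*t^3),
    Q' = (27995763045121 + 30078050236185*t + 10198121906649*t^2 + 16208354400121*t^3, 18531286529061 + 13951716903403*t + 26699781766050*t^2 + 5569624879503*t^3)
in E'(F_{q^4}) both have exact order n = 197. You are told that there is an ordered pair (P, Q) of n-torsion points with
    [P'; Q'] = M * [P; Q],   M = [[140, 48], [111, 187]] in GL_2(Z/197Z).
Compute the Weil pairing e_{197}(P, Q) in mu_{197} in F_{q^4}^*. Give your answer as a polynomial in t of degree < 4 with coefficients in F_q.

Since e_{197}(P,P)=e_{197}(Q,Q)=1 and e_{197}(Q,P)=e_{197}(P,Q)^{-1}, expanding e_{197}(140*P + 48*Q,111*P + 187*Q) leaves e(P,Q)^det(M).
So e_{197}(P,Q) = e_{197}(P',Q')^{151}, since 167*151 = 1 mod 197.
Double-and-add over 11000101: 8-1 doublings, 4-1 additions; each step l_{T,T}/v_{2T} or l_{T,P'}/v at Q'+S for random S.
Miller gives e_{197}(P',Q') = 8194907994189 + 3780395657758*t + 17030896435589*t^2 + 17220715690806*t^3 in F_{32028565234741^4}.
Thus e_{197}(P,Q) = 26113167032575 + 10428398422811*t + 13052922021822*t^2 + 24652046407056*t^3.

26113167032575 + 10428398422811*t + 13052922021822*t^2 + 24652046407056*t^3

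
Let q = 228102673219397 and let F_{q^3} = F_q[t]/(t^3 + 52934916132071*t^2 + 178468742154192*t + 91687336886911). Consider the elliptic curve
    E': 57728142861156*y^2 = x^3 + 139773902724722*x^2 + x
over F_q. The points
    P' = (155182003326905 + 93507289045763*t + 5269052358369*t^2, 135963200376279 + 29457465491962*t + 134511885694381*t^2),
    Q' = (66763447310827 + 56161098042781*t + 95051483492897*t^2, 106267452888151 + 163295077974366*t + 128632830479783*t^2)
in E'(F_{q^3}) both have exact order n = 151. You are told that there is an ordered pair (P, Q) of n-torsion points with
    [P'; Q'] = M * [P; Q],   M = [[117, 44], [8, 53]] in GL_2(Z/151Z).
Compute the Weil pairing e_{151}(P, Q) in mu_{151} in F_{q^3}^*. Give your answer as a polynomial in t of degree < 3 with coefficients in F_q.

e_{151} is bilinear + alternating on E[151], so e_{151}(117*P + 44*Q, 8*P + 53*Q) = e_{151}(P,Q)^(117*53-44*8).
Inverting 111 mod 151: 117. Thus e_{151}(P,Q) = e(P',Q')^{117}.
Undo Montgomery via alpha=152019725132286, beta=24478317078497: (a',b')=(88081066097259,214269764166939) over F_{228102673219397}.
Double-and-add over 10010111: 8-1 doublings, 5-1 additions; each step l_{T,T}/v_{2T} or l_{T,P'}/v at Q'+S for random S.
The quotient is 164544853207681 + 170060128314886*t + 179196420007531*t^2.
Raise to 117: e(P,Q) = 63122259781497 + 141634101033915*t + 42296867775997*t^2 in mu_{151}.

63122259781497 + 141634101033915*t + 42296867775997*t^2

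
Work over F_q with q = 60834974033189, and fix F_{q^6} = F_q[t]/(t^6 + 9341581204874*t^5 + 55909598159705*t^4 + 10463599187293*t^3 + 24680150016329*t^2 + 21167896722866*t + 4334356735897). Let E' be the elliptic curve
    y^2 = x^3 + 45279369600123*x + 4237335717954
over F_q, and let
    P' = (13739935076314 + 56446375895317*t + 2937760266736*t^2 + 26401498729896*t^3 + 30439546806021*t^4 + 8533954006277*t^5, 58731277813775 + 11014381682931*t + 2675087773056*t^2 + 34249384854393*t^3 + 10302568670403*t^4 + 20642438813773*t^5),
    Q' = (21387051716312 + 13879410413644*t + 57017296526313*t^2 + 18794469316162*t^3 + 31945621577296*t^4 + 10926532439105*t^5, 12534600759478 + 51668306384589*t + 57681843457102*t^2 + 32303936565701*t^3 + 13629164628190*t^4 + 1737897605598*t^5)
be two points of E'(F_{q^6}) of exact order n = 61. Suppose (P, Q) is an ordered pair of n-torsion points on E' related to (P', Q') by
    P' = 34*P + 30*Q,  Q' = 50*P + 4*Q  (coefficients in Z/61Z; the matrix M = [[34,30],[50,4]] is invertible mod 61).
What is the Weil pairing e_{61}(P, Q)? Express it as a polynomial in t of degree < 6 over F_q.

Alternating bilinearity on E[61] (values in mu_{61} in F_{60834974033189^6}) gives e(P',Q') = e(P,Q)^det(M).
Hence e(P,Q) = e(P',Q')^{36} where 36 = 39^{-1} mod 61.
Run Miller on y^2=x^3+45279369600123*x+4237335717954 over F_{60834974033189}: ladder 111101 (6 bits); e = f_P(D_Q)/f_Q(D_P).
e_{61}(P',Q') = 28788763170237 + 7914450717643*t + 33522789685944*t^2 + 951955469093*t^3 + 58368921700807*t^4 + 23650142901636*t^5.
Hence e(P,Q) = 56871263263599 + 20124230243689*t + 53134169116456*t^2 + 7598110568558*t^3 + 22208360870498*t^4 + 50909408690449*t^5 in F_{60834974033189^6}^*.

56871263263599 + 20124230243689*t + 53134169116456*t^2 + 7598110568558*t^3 + 22208360870498*t^4 + 50909408690449*t^5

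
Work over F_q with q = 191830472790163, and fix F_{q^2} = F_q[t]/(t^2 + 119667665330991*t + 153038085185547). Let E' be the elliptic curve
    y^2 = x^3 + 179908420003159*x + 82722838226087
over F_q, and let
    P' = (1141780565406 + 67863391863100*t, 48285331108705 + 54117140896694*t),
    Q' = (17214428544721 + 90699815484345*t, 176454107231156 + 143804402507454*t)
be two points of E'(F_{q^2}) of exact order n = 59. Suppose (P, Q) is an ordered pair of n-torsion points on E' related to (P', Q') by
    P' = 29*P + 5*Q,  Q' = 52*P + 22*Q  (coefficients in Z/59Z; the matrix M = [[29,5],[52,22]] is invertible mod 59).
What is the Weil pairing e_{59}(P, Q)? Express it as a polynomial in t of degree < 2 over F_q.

182382534352100 + 167661978812497*t

The 59-Weil pairing on E[59] over F_{191830472790163} is alternating-bilinear: e_{59}(P',Q') = e_{59}(P,Q)^det(M).
29*22 - 5*52 = 378; reduced mod 59: det = 24, inverse 32.
n = 59 = (111011)_2 (6 bits, wt 5); accumulate f_{59,P'}(Q'+S)/f_{59,P'}(S) along the 5-step ladder.
Result: e(P',Q') = 58392746344846 + 188856603880057*t.
Finally e_{59}(P,Q) = 182382534352100 + 167661978812497*t.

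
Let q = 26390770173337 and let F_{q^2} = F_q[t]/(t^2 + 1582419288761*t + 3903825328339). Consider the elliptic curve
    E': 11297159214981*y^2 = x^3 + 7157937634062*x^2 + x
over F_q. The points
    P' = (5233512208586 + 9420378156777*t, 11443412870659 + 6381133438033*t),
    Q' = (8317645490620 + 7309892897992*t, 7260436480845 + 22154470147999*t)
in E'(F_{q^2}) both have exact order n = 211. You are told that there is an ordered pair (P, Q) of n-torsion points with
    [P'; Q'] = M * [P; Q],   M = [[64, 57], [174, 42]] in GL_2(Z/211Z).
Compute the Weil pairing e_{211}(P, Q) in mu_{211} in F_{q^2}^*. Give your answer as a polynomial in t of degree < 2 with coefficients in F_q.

9578931257879 + 102275981140*t

e_{211}(aP+bQ,cP+dQ) = e_{211}(P,Q)^(ad-bc); with (a,b,c,d)=(64,57,174,42) this gives the det-211 law.
Inverting 155 mod 211: 162. Thus e_{211}(P,Q) = e(P',Q')^{162}.
Undo Montgomery via alpha=20777365950006, beta=2399380433647: (a',b')=(9129130658169,10187592464292) over F_{26390770173337}.
Double-and-add over 11010011: 8-1 doublings, 5-1 additions; each step l_{T,T}/v_{2T} or l_{T,P'}/v at Q'+S for random S.
Miller gives e_{211}(P',Q') = 7905168187340 + 23159868846463*t in F_{26390770173337^2}.
Finally e_{211}(P,Q) = 9578931257879 + 102275981140*t.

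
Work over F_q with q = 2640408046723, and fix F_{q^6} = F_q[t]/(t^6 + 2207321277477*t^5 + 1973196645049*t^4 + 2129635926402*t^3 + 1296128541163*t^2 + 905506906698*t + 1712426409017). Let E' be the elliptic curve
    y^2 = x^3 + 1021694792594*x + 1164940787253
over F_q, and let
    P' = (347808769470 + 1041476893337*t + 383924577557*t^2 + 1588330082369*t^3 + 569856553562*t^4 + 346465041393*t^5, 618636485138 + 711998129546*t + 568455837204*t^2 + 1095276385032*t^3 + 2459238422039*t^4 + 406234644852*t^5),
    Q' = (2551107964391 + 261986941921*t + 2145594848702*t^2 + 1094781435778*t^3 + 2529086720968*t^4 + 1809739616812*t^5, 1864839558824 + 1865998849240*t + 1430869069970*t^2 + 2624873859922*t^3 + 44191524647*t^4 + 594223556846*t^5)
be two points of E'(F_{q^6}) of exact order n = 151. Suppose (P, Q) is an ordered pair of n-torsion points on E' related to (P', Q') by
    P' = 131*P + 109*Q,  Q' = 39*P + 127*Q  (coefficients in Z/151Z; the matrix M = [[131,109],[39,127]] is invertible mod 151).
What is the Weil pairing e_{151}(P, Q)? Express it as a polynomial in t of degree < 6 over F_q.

457093659436 + 1610357617417*t + 91494945426*t^2 + 1915027868681*t^3 + 1100237771007*t^4 + 1039034874478*t^5

The 151-Weil pairing on E[151] over F_{2640408046723} is alternating-bilinear: e_{151}(P',Q') = e_{151}(P,Q)^det(M).
Inverting 4 mod 151: 38. Thus e_{151}(P,Q) = e(P',Q')^{38}.
Miller loop for e_{151} over F_{2640408046723^6}: bits of 151 = 10010111; 7 double steps + 4 add steps, l/v at each.
Result: e(P',Q') = 711725848687 + 1018959546725*t + 557624389192*t^2 + 1278630617191*t^3 + 1693343122826*t^4 + 587242636504*t^5.
Hence e(P,Q) = 457093659436 + 1610357617417*t + 91494945426*t^2 + 1915027868681*t^3 + 1100237771007*t^4 + 1039034874478*t^5 in F_{2640408046723^6}^*.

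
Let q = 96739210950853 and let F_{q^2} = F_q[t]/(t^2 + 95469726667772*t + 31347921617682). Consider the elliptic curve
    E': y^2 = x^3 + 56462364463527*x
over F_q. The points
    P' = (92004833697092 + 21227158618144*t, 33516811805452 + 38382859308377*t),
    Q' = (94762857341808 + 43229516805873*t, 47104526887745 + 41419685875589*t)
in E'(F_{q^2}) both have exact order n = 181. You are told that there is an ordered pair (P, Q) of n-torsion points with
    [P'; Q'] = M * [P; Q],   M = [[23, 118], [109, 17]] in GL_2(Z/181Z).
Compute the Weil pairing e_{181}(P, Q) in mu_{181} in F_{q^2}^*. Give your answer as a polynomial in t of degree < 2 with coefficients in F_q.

2973198772274 + 28217594969254*t

Under M = [[23,118],[109,17]] in GL_2(Z/181), e_{181}(P',Q') = e_{181}(P,Q)^(23*17-118*109 mod 181).
23*17 - 118*109 = -12471; reduced mod 181: det = 18, inverse 171.
n = 181 = (10110101)_2 (8 bits, wt 5); accumulate f_{181,P'}(Q'+S)/f_{181,P'}(S) along the 7-step ladder.
Result: e(P',Q') = 86950666819720 + 23527467755434*t.
Finally e_{181}(P,Q) = 2973198772274 + 28217594969254*t.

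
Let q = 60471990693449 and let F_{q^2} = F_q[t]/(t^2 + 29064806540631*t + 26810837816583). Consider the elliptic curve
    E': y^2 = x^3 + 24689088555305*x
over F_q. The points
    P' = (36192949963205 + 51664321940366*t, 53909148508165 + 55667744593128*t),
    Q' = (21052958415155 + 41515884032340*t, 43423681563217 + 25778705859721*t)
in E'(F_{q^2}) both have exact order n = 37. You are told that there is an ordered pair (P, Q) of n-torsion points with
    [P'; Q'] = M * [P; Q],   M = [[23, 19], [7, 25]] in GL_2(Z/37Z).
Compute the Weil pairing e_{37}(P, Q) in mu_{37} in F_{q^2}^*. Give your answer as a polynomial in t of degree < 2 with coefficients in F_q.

Since e_{37}(P,P)=e_{37}(Q,Q)=1 and e_{37}(Q,P)=e_{37}(P,Q)^{-1}, expanding e_{37}(23*P + 19*Q,7*P + 25*Q) leaves e(P,Q)^det(M).
det(M) mod 37 = 35; its inverse in (Z/37)^* is 18 (check: 35*18 mod 37 = 1).
Build f_{37,P'} and f_{37,Q'} via the 6-bit ladder of 37=100101_2; evaluate at shifted divisors; quotient in F_{60471990693449^2}.
Result: e(P',Q') = 23855461435147 + 34702299380232*t.
Hence e(P,Q) = 2104380769243 + 41637532926007*t in F_{60471990693449^2}^*.

2104380769243 + 41637532926007*t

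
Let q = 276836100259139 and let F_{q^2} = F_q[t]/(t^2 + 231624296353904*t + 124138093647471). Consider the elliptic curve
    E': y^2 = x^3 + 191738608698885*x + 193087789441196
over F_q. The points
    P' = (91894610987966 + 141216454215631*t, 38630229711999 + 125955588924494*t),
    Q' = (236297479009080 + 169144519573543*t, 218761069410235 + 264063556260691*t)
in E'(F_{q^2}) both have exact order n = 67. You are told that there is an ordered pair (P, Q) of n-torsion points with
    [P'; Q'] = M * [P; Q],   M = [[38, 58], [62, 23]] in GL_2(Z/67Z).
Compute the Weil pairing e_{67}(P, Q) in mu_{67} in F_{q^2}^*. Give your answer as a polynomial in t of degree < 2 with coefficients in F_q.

e_{67}(aP+bQ,cP+dQ) = e_{67}(P,Q)^(ad-bc); with (a,b,c,d)=(38,58,62,23) this gives the det-67 law.
Hence e(P,Q) = e(P',Q')^{59} where 59 = 25^{-1} mod 67.
Run Miller on y^2=x^3+191738608698885*x+193087789441196 over F_{276836100259139}: ladder 1000011 (7 bits); e = f_P(D_Q)/f_Q(D_P).
The quotient is 22598194460714 + 230726993726110*t.
Finally e_{67}(P,Q) = 224308547326885 + 174789862066343*t.

224308547326885 + 174789862066343*t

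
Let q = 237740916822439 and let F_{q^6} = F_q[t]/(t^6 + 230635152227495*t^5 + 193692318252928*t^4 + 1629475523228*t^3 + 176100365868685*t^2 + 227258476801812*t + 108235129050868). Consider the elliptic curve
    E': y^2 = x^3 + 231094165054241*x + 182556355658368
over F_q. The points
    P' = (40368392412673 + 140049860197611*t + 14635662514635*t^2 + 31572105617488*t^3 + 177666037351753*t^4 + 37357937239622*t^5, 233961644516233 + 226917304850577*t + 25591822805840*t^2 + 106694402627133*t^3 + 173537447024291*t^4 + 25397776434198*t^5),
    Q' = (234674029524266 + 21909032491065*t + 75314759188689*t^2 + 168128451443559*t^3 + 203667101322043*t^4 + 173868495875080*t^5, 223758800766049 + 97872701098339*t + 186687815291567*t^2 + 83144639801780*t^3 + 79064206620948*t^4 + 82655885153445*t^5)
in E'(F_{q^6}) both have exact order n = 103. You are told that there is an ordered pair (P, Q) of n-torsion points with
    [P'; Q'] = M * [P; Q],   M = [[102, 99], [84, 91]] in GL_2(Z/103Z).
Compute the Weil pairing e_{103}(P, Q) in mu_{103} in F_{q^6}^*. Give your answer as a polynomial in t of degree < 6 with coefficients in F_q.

177588978013673 + 10325236782063*t + 65274374469763*t^2 + 36335798412673*t^3 + 97458054381225*t^4 + 70136562590920*t^5

e_{103}(aP+bQ,cP+dQ) = e_{103}(P,Q)^(ad-bc); with (a,b,c,d)=(102,99,84,91) this gives the det-103 law.
det(M) mod 103 = 39; its inverse in (Z/103)^* is 37 (check: 39*37 mod 103 = 1).
Double-and-add over 1100111: 7-1 doublings, 5-1 additions; each step l_{T,T}/v_{2T} or l_{T,P'}/v at Q'+S for random S.
e_{103}(P',Q') = 93660834558910 + 236664879775656*t + 88406089263919*t^2 + 199919213867261*t^3 + 232656455952912*t^4 + 195282728102230*t^5.
Hence e(P,Q) = 177588978013673 + 10325236782063*t + 65274374469763*t^2 + 36335798412673*t^3 + 97458054381225*t^4 + 70136562590920*t^5 in F_{237740916822439^6}^*.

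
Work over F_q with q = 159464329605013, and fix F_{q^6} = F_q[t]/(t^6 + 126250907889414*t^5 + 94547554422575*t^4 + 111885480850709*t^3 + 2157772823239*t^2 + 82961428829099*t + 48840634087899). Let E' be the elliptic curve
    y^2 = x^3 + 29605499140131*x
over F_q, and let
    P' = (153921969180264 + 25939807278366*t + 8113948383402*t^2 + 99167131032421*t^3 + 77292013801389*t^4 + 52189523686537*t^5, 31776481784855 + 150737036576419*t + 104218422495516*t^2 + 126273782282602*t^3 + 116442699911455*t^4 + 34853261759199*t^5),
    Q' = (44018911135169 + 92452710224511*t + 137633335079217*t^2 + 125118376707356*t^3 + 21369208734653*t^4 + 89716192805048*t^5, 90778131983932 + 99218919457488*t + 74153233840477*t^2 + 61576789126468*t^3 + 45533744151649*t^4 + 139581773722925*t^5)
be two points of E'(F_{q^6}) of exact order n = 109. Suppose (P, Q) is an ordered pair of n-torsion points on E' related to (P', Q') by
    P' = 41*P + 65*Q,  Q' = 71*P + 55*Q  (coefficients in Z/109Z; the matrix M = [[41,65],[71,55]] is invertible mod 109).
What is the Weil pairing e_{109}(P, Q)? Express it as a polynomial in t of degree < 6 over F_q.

150291635149320 + 149042066414990*t + 65861226237903*t^2 + 38445503986901*t^3 + 149090651807257*t^4 + 15702643957678*t^5

Under M = [[41,65],[71,55]] in GL_2(Z/109), e_{109}(P',Q') = e_{109}(P,Q)^(41*55-65*71 mod 109).
Inverting 38 mod 109: 66. Thus e_{109}(P,Q) = e(P',Q')^{66}.
7-bit Miller (1101101) on E'/F_{159464329605013} with a'=29605499140131, b'=0: accumulate tangent/chord ratios at Q'+S and P'+S'.
Result: e(P',Q') = 85569627537266 + 108968619942502*t + 123803498211082*t^2 + 58738820892935*t^3 + 26419233175636*t^4 + 111270676654091*t^5.
(85569627537266 + 108968619942502*t + 123803498211082*t^2 + 58738820892935*t^3 + 26419233175636*t^4 + 111270676654091*t^5)^{66} mod (159464329605013,f) = 150291635149320 + 149042066414990*t + 65861226237903*t^2 + 38445503986901*t^3 + 149090651807257*t^4 + 15702643957678*t^5.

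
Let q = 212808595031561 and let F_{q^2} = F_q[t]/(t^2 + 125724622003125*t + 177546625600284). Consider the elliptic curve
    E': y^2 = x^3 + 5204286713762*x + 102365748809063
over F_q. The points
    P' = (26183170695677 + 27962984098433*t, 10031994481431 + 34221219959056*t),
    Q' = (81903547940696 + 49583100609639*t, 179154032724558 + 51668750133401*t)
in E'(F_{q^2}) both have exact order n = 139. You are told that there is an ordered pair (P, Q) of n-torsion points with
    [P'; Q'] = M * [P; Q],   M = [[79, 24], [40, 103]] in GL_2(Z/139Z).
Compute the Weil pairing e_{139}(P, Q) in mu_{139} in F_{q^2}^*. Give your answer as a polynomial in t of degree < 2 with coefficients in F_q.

Since e_{139}(P,P)=e_{139}(Q,Q)=1 and e_{139}(Q,P)=e_{139}(P,Q)^{-1}, expanding e_{139}(79*P + 24*Q,40*P + 103*Q) leaves e(P,Q)^det(M).
det(M) mod 139 = 88; its inverse in (Z/139)^* is 109 (check: 88*109 mod 139 = 1).
8-bit Miller (10001011) on E'/F_{212808595031561} with a'=5204286713762, b'=102365748809063: accumulate tangent/chord ratios at Q'+S and P'+S'.
e_{139}(P',Q') = 93151521334335 + 35272338264899*t.
Raise to 109: e(P,Q) = 45030845852478 + 819510052490*t in mu_{139}.

45030845852478 + 819510052490*t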